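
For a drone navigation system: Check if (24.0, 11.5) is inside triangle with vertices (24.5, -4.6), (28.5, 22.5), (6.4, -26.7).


Cross products: AB x AP = 77.95, BC x BP = 21.7, CA x CP = 302.46
All same sign? yes

Yes, inside


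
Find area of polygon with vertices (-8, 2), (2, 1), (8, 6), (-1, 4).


Shoelace sum: ((-8)*1 - 2*2) + (2*6 - 8*1) + (8*4 - (-1)*6) + ((-1)*2 - (-8)*4)
= 60
Area = |60|/2 = 30

30


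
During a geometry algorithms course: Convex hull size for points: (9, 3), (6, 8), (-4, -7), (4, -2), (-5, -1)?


Convex hull vertices (CCW): (-5, -1), (-4, -7), (4, -2), (9, 3), (6, 8)
Count = 5

5


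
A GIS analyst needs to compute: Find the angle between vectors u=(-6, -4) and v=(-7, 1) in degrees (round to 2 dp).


u.v = 38, |u| = sqrt(52) = 7.2111, |v| = sqrt(50) = 7.0711
cos(theta) = u.v/(|u||v|) = 38/sqrt(2600) = 0.745241
theta = acos(0.745241) = 41.82 degrees

41.82 degrees


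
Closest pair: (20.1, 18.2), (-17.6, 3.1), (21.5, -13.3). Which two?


d(P0,P1) = 40.6116, d(P0,P2) = 31.5311, d(P1,P2) = 42.4001
Closest: P0 and P2

Closest pair: (20.1, 18.2) and (21.5, -13.3), distance = 31.5311


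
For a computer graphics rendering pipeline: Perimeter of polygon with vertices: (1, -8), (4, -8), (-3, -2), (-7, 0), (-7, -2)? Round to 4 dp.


Sides: (1, -8)->(4, -8): sqrt(9) = 3, (4, -8)->(-3, -2): sqrt(85) = 9.219544, (-3, -2)->(-7, 0): sqrt(20) = 4.472136, (-7, 0)->(-7, -2): sqrt(4) = 2, (-7, -2)->(1, -8): sqrt(100) = 10
Sum = 28.69168
Perimeter = 28.6917

28.6917


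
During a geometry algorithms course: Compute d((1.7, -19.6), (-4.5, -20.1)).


dx=-6.2, dy=-0.5
d^2 = (-6.2)^2 + (-0.5)^2 = 38.69
d = sqrt(38.69) = 6.2201

6.2201


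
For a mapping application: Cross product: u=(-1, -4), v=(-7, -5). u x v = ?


u x v = u_x*v_y - u_y*v_x = (-1)*(-5) - (-4)*(-7)
= 5 - 28 = -23

-23


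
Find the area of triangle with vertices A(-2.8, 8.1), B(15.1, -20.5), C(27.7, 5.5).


Area = |x_A(y_B-y_C) + x_B(y_C-y_A) + x_C(y_A-y_B)|/2
= |72.8 + (-39.26) + 792.22|/2
= 825.76/2 = 412.88

412.88


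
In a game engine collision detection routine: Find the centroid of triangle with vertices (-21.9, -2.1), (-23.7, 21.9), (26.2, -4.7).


Centroid = ((x_A+x_B+x_C)/3, (y_A+y_B+y_C)/3)
= (((-21.9)+(-23.7)+26.2)/3, ((-2.1)+21.9+(-4.7))/3)
= (-6.4667, 5.0333)

(-6.4667, 5.0333)


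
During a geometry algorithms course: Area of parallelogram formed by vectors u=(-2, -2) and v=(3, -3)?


|u x v| = |(-2)*(-3) - (-2)*3|
= |6 - (-6)| = 12

12


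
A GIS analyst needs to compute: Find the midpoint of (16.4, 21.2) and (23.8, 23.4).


M = ((16.4+23.8)/2, (21.2+23.4)/2)
= (20.1, 22.3)

(20.1, 22.3)


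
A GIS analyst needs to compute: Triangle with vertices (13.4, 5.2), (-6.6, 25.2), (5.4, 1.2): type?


Side lengths squared: AB^2=800, BC^2=720, CA^2=80
Sorted: [80, 720, 800]
By sides: Scalene, By angles: Right

Scalene, Right


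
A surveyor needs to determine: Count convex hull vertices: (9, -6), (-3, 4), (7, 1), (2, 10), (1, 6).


Convex hull vertices (CCW): (-3, 4), (9, -6), (7, 1), (2, 10)
Count = 4

4


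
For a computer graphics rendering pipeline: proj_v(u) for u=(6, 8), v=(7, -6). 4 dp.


u.v = -6, |v| = sqrt(85) = 9.2195
Scalar projection = u.v / |v| = -6 / sqrt(85) = -0.6508

-0.6508


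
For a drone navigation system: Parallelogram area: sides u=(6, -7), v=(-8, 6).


|u x v| = |6*6 - (-7)*(-8)|
= |36 - 56| = 20

20


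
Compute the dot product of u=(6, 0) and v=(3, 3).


u . v = u_x*v_x + u_y*v_y = 6*3 + 0*3
= 18 + 0 = 18

18


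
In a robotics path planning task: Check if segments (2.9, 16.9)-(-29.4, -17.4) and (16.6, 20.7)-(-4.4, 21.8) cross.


Cross products: d1=94.87, d2=850.7, d3=347.17, d4=-408.66
d1*d2 < 0 and d3*d4 < 0? no

No, they don't intersect


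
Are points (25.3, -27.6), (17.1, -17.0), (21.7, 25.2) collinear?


Cross product: (17.1-25.3)*(25.2-(-27.6)) - ((-17)-(-27.6))*(21.7-25.3)
= -394.8

No, not collinear


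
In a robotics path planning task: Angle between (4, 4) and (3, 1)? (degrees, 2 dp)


u.v = 16, |u| = sqrt(32) = 5.6569, |v| = sqrt(10) = 3.1623
cos(theta) = u.v/(|u||v|) = 16/sqrt(320) = 0.894427
theta = acos(0.894427) = 26.57 degrees

26.57 degrees


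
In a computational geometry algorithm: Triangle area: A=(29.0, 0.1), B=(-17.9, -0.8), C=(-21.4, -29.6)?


Area = |x_A(y_B-y_C) + x_B(y_C-y_A) + x_C(y_A-y_B)|/2
= |835.2 + 531.63 + (-19.26)|/2
= 1347.57/2 = 673.785

673.785


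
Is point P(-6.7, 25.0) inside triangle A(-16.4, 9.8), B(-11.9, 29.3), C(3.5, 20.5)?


Cross products: AB x AP = -120.75, BC x BP = -20.46, CA x CP = -198.69
All same sign? yes

Yes, inside


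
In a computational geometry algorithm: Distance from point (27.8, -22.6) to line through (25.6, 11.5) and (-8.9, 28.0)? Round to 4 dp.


|cross product| = 1140.15
|line direction| = sqrt(1462.5) = 38.2426
Distance = 1140.15/sqrt(1462.5) = 29.8136

29.8136


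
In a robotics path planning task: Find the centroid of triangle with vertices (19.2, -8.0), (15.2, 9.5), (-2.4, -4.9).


Centroid = ((x_A+x_B+x_C)/3, (y_A+y_B+y_C)/3)
= ((19.2+15.2+(-2.4))/3, ((-8)+9.5+(-4.9))/3)
= (10.6667, -1.1333)

(10.6667, -1.1333)


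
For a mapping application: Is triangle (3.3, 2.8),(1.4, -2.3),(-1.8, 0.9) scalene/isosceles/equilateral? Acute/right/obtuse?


Side lengths squared: AB^2=29.62, BC^2=20.48, CA^2=29.62
Sorted: [20.48, 29.62, 29.62]
By sides: Isosceles, By angles: Acute

Isosceles, Acute


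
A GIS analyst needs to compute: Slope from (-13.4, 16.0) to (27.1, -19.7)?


slope = (y2-y1)/(x2-x1) = ((-19.7)-16)/(27.1-(-13.4)) = (-35.7)/40.5 = -0.8815

-0.8815


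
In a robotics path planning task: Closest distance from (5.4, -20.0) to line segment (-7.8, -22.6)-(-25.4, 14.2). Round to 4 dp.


Project P onto AB: t = 0 (clamped to [0,1])
Closest point on segment: (-7.8, -22.6)
Distance: 13.4536

13.4536


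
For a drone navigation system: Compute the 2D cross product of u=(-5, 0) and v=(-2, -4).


u x v = u_x*v_y - u_y*v_x = (-5)*(-4) - 0*(-2)
= 20 - 0 = 20

20


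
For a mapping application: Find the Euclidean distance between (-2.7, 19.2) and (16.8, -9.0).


dx=19.5, dy=-28.2
d^2 = 19.5^2 + (-28.2)^2 = 1175.49
d = sqrt(1175.49) = 34.2854

34.2854


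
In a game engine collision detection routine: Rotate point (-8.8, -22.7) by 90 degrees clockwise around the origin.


90° CW: (x,y) -> (y, -x)
(-8.8,-22.7) -> (-22.7, 8.8)

(-22.7, 8.8)


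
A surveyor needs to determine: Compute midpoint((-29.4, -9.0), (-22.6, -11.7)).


M = (((-29.4)+(-22.6))/2, ((-9)+(-11.7))/2)
= (-26, -10.35)

(-26, -10.35)


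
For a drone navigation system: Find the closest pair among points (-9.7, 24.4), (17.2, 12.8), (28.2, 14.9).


d(P0,P1) = 29.2945, d(P0,P2) = 39.0725, d(P1,P2) = 11.1987
Closest: P1 and P2

Closest pair: (17.2, 12.8) and (28.2, 14.9), distance = 11.1987


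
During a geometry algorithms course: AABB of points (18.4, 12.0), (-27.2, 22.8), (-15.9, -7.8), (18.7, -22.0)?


x range: [-27.2, 18.7]
y range: [-22, 22.8]
Bounding box: (-27.2,-22) to (18.7,22.8)

(-27.2,-22) to (18.7,22.8)


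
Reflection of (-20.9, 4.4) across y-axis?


Reflection over y-axis: (x,y) -> (-x,y)
(-20.9, 4.4) -> (20.9, 4.4)

(20.9, 4.4)


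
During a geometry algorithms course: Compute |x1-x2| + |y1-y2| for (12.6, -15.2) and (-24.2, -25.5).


|12.6-(-24.2)| + |(-15.2)-(-25.5)| = 36.8 + 10.3 = 47.1

47.1


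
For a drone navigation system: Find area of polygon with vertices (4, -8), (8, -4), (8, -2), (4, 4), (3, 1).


Shoelace sum: (4*(-4) - 8*(-8)) + (8*(-2) - 8*(-4)) + (8*4 - 4*(-2)) + (4*1 - 3*4) + (3*(-8) - 4*1)
= 68
Area = |68|/2 = 34

34


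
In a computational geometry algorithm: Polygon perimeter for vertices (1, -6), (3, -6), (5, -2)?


Sides: (1, -6)->(3, -6): sqrt(4) = 2, (3, -6)->(5, -2): sqrt(20) = 4.472136, (5, -2)->(1, -6): sqrt(32) = 5.656854
Sum = 12.12899
Perimeter = 12.129

12.129


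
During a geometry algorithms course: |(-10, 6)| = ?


|u| = sqrt((-10)^2 + 6^2) = sqrt(136) = 11.6619

11.6619


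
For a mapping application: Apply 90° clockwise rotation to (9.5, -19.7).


90° CW: (x,y) -> (y, -x)
(9.5,-19.7) -> (-19.7, -9.5)

(-19.7, -9.5)


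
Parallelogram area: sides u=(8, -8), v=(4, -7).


|u x v| = |8*(-7) - (-8)*4|
= |(-56) - (-32)| = 24

24


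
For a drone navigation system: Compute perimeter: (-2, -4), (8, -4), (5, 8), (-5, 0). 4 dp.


Sides: (-2, -4)->(8, -4): sqrt(100) = 10, (8, -4)->(5, 8): sqrt(153) = 12.369317, (5, 8)->(-5, 0): sqrt(164) = 12.806248, (-5, 0)->(-2, -4): sqrt(25) = 5
Sum = 40.175565
Perimeter = 40.1756

40.1756


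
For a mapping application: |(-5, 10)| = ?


|u| = sqrt((-5)^2 + 10^2) = sqrt(125) = 11.1803

11.1803


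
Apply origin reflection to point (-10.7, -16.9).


Reflection over origin: (x,y) -> (-x,-y)
(-10.7, -16.9) -> (10.7, 16.9)

(10.7, 16.9)


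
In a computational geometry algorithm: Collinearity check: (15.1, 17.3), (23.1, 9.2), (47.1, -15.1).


Cross product: (23.1-15.1)*((-15.1)-17.3) - (9.2-17.3)*(47.1-15.1)
= 0

Yes, collinear


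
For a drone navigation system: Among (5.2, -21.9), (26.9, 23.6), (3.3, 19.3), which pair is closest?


d(P0,P1) = 50.4097, d(P0,P2) = 41.2438, d(P1,P2) = 23.9885
Closest: P1 and P2

Closest pair: (26.9, 23.6) and (3.3, 19.3), distance = 23.9885


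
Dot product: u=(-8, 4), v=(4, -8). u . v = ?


u . v = u_x*v_x + u_y*v_y = (-8)*4 + 4*(-8)
= (-32) + (-32) = -64

-64


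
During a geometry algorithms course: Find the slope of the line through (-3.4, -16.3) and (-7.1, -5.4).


slope = (y2-y1)/(x2-x1) = ((-5.4)-(-16.3))/((-7.1)-(-3.4)) = 10.9/(-3.7) = -2.9459

-2.9459


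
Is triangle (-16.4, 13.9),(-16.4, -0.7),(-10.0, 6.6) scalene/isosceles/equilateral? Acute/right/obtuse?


Side lengths squared: AB^2=213.16, BC^2=94.25, CA^2=94.25
Sorted: [94.25, 94.25, 213.16]
By sides: Isosceles, By angles: Obtuse

Isosceles, Obtuse


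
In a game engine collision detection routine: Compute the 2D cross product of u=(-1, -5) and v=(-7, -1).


u x v = u_x*v_y - u_y*v_x = (-1)*(-1) - (-5)*(-7)
= 1 - 35 = -34

-34


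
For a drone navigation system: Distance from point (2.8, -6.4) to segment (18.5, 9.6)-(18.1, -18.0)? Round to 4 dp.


Project P onto AB: t = 0.5878 (clamped to [0,1])
Closest point on segment: (18.2649, -6.6241)
Distance: 15.4665

15.4665


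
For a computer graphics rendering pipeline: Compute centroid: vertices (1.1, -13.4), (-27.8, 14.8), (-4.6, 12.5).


Centroid = ((x_A+x_B+x_C)/3, (y_A+y_B+y_C)/3)
= ((1.1+(-27.8)+(-4.6))/3, ((-13.4)+14.8+12.5)/3)
= (-10.4333, 4.6333)

(-10.4333, 4.6333)


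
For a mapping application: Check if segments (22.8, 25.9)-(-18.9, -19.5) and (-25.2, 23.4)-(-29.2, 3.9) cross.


Cross products: d1=926, d2=294.45, d3=-2074.95, d4=-1443.4
d1*d2 < 0 and d3*d4 < 0? no

No, they don't intersect


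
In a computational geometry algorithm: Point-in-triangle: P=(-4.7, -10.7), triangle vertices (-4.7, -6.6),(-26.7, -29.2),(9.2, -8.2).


Cross products: AB x AP = 90.2, BC x BP = 202.15, CA x CP = 56.99
All same sign? yes

Yes, inside


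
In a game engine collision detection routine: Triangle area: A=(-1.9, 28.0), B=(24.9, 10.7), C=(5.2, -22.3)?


Area = |x_A(y_B-y_C) + x_B(y_C-y_A) + x_C(y_A-y_B)|/2
= |(-62.7) + (-1252.47) + 89.96|/2
= 1225.21/2 = 612.605

612.605


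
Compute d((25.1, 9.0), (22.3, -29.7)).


dx=-2.8, dy=-38.7
d^2 = (-2.8)^2 + (-38.7)^2 = 1505.53
d = sqrt(1505.53) = 38.8012

38.8012


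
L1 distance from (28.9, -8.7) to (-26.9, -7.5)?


|28.9-(-26.9)| + |(-8.7)-(-7.5)| = 55.8 + 1.2 = 57

57


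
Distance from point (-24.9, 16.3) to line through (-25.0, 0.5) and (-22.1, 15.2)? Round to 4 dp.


|cross product| = 44.35
|line direction| = sqrt(224.5) = 14.9833
Distance = 44.35/sqrt(224.5) = 2.96

2.96


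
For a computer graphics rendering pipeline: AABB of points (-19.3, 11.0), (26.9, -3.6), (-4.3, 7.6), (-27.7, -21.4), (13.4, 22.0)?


x range: [-27.7, 26.9]
y range: [-21.4, 22]
Bounding box: (-27.7,-21.4) to (26.9,22)

(-27.7,-21.4) to (26.9,22)


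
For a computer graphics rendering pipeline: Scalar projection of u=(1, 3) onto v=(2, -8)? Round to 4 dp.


u.v = -22, |v| = sqrt(68) = 8.2462
Scalar projection = u.v / |v| = -22 / sqrt(68) = -2.6679

-2.6679


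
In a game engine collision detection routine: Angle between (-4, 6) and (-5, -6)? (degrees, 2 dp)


u.v = -16, |u| = sqrt(52) = 7.2111, |v| = sqrt(61) = 7.8102
cos(theta) = u.v/(|u||v|) = -16/sqrt(3172) = -0.284088
theta = acos(-0.284088) = 106.5 degrees

106.5 degrees


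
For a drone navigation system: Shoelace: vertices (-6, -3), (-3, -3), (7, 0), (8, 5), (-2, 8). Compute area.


Shoelace sum: ((-6)*(-3) - (-3)*(-3)) + ((-3)*0 - 7*(-3)) + (7*5 - 8*0) + (8*8 - (-2)*5) + ((-2)*(-3) - (-6)*8)
= 193
Area = |193|/2 = 96.5

96.5


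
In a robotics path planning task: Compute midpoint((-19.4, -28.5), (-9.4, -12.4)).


M = (((-19.4)+(-9.4))/2, ((-28.5)+(-12.4))/2)
= (-14.4, -20.45)

(-14.4, -20.45)


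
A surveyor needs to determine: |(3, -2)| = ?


|u| = sqrt(3^2 + (-2)^2) = sqrt(13) = 3.6056

3.6056


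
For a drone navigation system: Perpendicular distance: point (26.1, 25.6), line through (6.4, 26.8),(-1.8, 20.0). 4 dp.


|cross product| = 143.8
|line direction| = sqrt(113.48) = 10.6527
Distance = 143.8/sqrt(113.48) = 13.4989

13.4989


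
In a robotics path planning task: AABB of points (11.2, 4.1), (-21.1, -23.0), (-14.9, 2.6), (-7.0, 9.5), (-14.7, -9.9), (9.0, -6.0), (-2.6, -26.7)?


x range: [-21.1, 11.2]
y range: [-26.7, 9.5]
Bounding box: (-21.1,-26.7) to (11.2,9.5)

(-21.1,-26.7) to (11.2,9.5)


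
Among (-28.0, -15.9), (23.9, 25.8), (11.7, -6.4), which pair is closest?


d(P0,P1) = 66.577, d(P0,P2) = 40.8208, d(P1,P2) = 34.4337
Closest: P1 and P2

Closest pair: (23.9, 25.8) and (11.7, -6.4), distance = 34.4337


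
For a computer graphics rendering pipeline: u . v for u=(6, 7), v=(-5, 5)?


u . v = u_x*v_x + u_y*v_y = 6*(-5) + 7*5
= (-30) + 35 = 5

5


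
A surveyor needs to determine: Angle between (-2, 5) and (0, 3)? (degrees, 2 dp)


u.v = 15, |u| = sqrt(29) = 5.3852, |v| = sqrt(9) = 3
cos(theta) = u.v/(|u||v|) = 15/sqrt(261) = 0.928477
theta = acos(0.928477) = 21.8 degrees

21.8 degrees


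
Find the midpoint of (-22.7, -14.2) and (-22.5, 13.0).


M = (((-22.7)+(-22.5))/2, ((-14.2)+13)/2)
= (-22.6, -0.6)

(-22.6, -0.6)


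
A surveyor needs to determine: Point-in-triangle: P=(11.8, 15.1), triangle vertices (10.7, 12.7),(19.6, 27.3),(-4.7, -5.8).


Cross products: AB x AP = 5.3, BC x BP = 38.28, CA x CP = 16.61
All same sign? yes

Yes, inside


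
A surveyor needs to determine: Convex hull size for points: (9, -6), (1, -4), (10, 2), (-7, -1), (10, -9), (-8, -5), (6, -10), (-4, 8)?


Convex hull vertices (CCW): (-8, -5), (6, -10), (10, -9), (10, 2), (-4, 8), (-7, -1)
Count = 6

6


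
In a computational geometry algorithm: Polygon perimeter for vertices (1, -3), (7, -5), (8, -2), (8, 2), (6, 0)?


Sides: (1, -3)->(7, -5): sqrt(40) = 6.324555, (7, -5)->(8, -2): sqrt(10) = 3.162278, (8, -2)->(8, 2): sqrt(16) = 4, (8, 2)->(6, 0): sqrt(8) = 2.828427, (6, 0)->(1, -3): sqrt(34) = 5.830952
Sum = 22.146212
Perimeter = 22.1462

22.1462


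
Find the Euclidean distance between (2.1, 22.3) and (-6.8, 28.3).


dx=-8.9, dy=6
d^2 = (-8.9)^2 + 6^2 = 115.21
d = sqrt(115.21) = 10.7336

10.7336


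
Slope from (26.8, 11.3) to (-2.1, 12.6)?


slope = (y2-y1)/(x2-x1) = (12.6-11.3)/((-2.1)-26.8) = 1.3/(-28.9) = -0.045

-0.045


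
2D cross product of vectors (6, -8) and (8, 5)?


u x v = u_x*v_y - u_y*v_x = 6*5 - (-8)*8
= 30 - (-64) = 94

94


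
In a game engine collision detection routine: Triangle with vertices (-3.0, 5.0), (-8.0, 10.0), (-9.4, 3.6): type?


Side lengths squared: AB^2=50, BC^2=42.92, CA^2=42.92
Sorted: [42.92, 42.92, 50]
By sides: Isosceles, By angles: Acute

Isosceles, Acute


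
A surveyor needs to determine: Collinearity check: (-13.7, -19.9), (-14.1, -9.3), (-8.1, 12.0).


Cross product: ((-14.1)-(-13.7))*(12-(-19.9)) - ((-9.3)-(-19.9))*((-8.1)-(-13.7))
= -72.12

No, not collinear


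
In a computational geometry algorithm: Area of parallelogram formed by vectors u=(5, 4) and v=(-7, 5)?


|u x v| = |5*5 - 4*(-7)|
= |25 - (-28)| = 53

53


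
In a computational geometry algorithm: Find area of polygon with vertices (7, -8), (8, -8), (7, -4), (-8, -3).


Shoelace sum: (7*(-8) - 8*(-8)) + (8*(-4) - 7*(-8)) + (7*(-3) - (-8)*(-4)) + ((-8)*(-8) - 7*(-3))
= 64
Area = |64|/2 = 32

32


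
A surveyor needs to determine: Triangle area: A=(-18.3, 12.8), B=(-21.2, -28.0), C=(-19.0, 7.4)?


Area = |x_A(y_B-y_C) + x_B(y_C-y_A) + x_C(y_A-y_B)|/2
= |647.82 + 114.48 + (-775.2)|/2
= 12.9/2 = 6.45

6.45


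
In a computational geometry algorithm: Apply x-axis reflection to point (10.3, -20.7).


Reflection over x-axis: (x,y) -> (x,-y)
(10.3, -20.7) -> (10.3, 20.7)

(10.3, 20.7)


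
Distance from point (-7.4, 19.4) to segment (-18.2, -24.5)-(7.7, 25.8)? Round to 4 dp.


Project P onto AB: t = 0.7772 (clamped to [0,1])
Closest point on segment: (1.9307, 14.5955)
Distance: 10.495

10.495


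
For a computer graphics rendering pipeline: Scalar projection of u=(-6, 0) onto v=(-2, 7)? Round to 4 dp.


u.v = 12, |v| = sqrt(53) = 7.2801
Scalar projection = u.v / |v| = 12 / sqrt(53) = 1.6483

1.6483


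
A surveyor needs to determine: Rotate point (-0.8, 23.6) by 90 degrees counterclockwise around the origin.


90° CCW: (x,y) -> (-y, x)
(-0.8,23.6) -> (-23.6, -0.8)

(-23.6, -0.8)


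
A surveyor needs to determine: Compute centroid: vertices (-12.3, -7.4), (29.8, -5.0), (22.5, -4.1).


Centroid = ((x_A+x_B+x_C)/3, (y_A+y_B+y_C)/3)
= (((-12.3)+29.8+22.5)/3, ((-7.4)+(-5)+(-4.1))/3)
= (13.3333, -5.5)

(13.3333, -5.5)


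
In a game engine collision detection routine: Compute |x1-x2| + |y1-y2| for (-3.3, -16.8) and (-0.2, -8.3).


|(-3.3)-(-0.2)| + |(-16.8)-(-8.3)| = 3.1 + 8.5 = 11.6

11.6


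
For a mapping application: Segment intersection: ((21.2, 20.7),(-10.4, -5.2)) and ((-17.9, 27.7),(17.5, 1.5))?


Cross products: d1=776.62, d2=-968.16, d3=-1233.89, d4=510.89
d1*d2 < 0 and d3*d4 < 0? yes

Yes, they intersect


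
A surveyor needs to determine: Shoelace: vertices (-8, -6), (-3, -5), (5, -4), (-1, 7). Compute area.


Shoelace sum: ((-8)*(-5) - (-3)*(-6)) + ((-3)*(-4) - 5*(-5)) + (5*7 - (-1)*(-4)) + ((-1)*(-6) - (-8)*7)
= 152
Area = |152|/2 = 76

76


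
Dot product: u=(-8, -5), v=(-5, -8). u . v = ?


u . v = u_x*v_x + u_y*v_y = (-8)*(-5) + (-5)*(-8)
= 40 + 40 = 80

80


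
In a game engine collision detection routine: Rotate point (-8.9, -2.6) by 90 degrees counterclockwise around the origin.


90° CCW: (x,y) -> (-y, x)
(-8.9,-2.6) -> (2.6, -8.9)

(2.6, -8.9)


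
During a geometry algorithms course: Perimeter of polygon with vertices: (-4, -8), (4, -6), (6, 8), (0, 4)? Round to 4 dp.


Sides: (-4, -8)->(4, -6): sqrt(68) = 8.246211, (4, -6)->(6, 8): sqrt(200) = 14.142136, (6, 8)->(0, 4): sqrt(52) = 7.211103, (0, 4)->(-4, -8): sqrt(160) = 12.649111
Sum = 42.248561
Perimeter = 42.2486

42.2486


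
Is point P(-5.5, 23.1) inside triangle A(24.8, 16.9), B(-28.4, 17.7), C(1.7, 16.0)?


Cross products: AB x AP = -305.6, BC x BP = 201.47, CA x CP = 170.49
All same sign? no

No, outside


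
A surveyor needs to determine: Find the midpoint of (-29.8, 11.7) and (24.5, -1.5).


M = (((-29.8)+24.5)/2, (11.7+(-1.5))/2)
= (-2.65, 5.1)

(-2.65, 5.1)


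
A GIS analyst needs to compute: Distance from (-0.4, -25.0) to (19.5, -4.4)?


dx=19.9, dy=20.6
d^2 = 19.9^2 + 20.6^2 = 820.37
d = sqrt(820.37) = 28.6421

28.6421


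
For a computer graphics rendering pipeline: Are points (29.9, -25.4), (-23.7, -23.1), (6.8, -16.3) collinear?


Cross product: ((-23.7)-29.9)*((-16.3)-(-25.4)) - ((-23.1)-(-25.4))*(6.8-29.9)
= -434.63

No, not collinear


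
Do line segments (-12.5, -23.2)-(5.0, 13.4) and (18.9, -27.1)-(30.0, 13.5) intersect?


Cross products: d1=1318.13, d2=1013.89, d3=-1217.49, d4=-913.25
d1*d2 < 0 and d3*d4 < 0? no

No, they don't intersect


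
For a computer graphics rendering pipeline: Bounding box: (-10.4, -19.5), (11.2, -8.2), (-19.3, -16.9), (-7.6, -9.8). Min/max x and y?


x range: [-19.3, 11.2]
y range: [-19.5, -8.2]
Bounding box: (-19.3,-19.5) to (11.2,-8.2)

(-19.3,-19.5) to (11.2,-8.2)


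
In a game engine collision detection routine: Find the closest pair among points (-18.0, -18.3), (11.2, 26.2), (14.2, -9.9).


d(P0,P1) = 53.2249, d(P0,P2) = 33.2776, d(P1,P2) = 36.2244
Closest: P0 and P2

Closest pair: (-18.0, -18.3) and (14.2, -9.9), distance = 33.2776


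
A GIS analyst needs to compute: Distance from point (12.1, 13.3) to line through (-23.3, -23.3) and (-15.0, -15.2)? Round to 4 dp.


|cross product| = 17.04
|line direction| = sqrt(134.5) = 11.5974
Distance = 17.04/sqrt(134.5) = 1.4693

1.4693


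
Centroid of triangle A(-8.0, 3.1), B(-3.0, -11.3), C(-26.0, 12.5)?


Centroid = ((x_A+x_B+x_C)/3, (y_A+y_B+y_C)/3)
= (((-8)+(-3)+(-26))/3, (3.1+(-11.3)+12.5)/3)
= (-12.3333, 1.4333)

(-12.3333, 1.4333)


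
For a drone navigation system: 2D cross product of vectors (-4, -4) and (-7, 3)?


u x v = u_x*v_y - u_y*v_x = (-4)*3 - (-4)*(-7)
= (-12) - 28 = -40

-40


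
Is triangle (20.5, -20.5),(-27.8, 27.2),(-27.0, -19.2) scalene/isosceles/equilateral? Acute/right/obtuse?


Side lengths squared: AB^2=4608.18, BC^2=2153.6, CA^2=2257.94
Sorted: [2153.6, 2257.94, 4608.18]
By sides: Scalene, By angles: Obtuse

Scalene, Obtuse


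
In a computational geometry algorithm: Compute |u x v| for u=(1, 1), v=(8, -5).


|u x v| = |1*(-5) - 1*8|
= |(-5) - 8| = 13

13


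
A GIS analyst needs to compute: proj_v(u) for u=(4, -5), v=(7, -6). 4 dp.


u.v = 58, |v| = sqrt(85) = 9.2195
Scalar projection = u.v / |v| = 58 / sqrt(85) = 6.291

6.291


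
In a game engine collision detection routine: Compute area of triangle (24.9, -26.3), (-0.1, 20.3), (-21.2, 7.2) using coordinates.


Area = |x_A(y_B-y_C) + x_B(y_C-y_A) + x_C(y_A-y_B)|/2
= |326.19 + (-3.35) + 987.92|/2
= 1310.76/2 = 655.38

655.38


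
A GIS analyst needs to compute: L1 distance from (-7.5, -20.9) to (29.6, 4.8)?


|(-7.5)-29.6| + |(-20.9)-4.8| = 37.1 + 25.7 = 62.8

62.8


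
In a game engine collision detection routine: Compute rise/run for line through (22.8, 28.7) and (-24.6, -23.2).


slope = (y2-y1)/(x2-x1) = ((-23.2)-28.7)/((-24.6)-22.8) = (-51.9)/(-47.4) = 1.0949

1.0949


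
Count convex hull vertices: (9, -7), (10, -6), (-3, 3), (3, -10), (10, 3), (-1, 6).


Convex hull vertices (CCW): (-3, 3), (3, -10), (9, -7), (10, -6), (10, 3), (-1, 6)
Count = 6

6


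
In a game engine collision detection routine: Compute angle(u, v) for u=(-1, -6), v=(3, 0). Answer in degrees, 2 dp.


u.v = -3, |u| = sqrt(37) = 6.0828, |v| = sqrt(9) = 3
cos(theta) = u.v/(|u||v|) = -3/sqrt(333) = -0.164399
theta = acos(-0.164399) = 99.46 degrees

99.46 degrees


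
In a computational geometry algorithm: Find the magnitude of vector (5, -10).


|u| = sqrt(5^2 + (-10)^2) = sqrt(125) = 11.1803

11.1803


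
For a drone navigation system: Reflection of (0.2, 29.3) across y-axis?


Reflection over y-axis: (x,y) -> (-x,y)
(0.2, 29.3) -> (-0.2, 29.3)

(-0.2, 29.3)


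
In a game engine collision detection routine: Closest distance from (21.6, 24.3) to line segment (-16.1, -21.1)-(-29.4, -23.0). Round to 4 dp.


Project P onto AB: t = 0 (clamped to [0,1])
Closest point on segment: (-16.1, -21.1)
Distance: 59.0123

59.0123


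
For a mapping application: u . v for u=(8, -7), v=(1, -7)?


u . v = u_x*v_x + u_y*v_y = 8*1 + (-7)*(-7)
= 8 + 49 = 57

57


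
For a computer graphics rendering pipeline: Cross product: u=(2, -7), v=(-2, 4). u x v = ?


u x v = u_x*v_y - u_y*v_x = 2*4 - (-7)*(-2)
= 8 - 14 = -6

-6


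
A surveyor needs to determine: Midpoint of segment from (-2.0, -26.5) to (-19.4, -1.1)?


M = (((-2)+(-19.4))/2, ((-26.5)+(-1.1))/2)
= (-10.7, -13.8)

(-10.7, -13.8)


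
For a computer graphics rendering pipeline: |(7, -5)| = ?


|u| = sqrt(7^2 + (-5)^2) = sqrt(74) = 8.6023

8.6023


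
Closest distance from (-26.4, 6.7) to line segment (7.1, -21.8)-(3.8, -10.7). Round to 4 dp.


Project P onto AB: t = 1 (clamped to [0,1])
Closest point on segment: (3.8, -10.7)
Distance: 34.854

34.854


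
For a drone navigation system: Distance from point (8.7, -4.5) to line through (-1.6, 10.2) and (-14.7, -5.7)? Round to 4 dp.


|cross product| = 356.34
|line direction| = sqrt(424.42) = 20.6015
Distance = 356.34/sqrt(424.42) = 17.2968

17.2968


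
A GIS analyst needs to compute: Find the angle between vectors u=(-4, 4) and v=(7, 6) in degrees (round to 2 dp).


u.v = -4, |u| = sqrt(32) = 5.6569, |v| = sqrt(85) = 9.2195
cos(theta) = u.v/(|u||v|) = -4/sqrt(2720) = -0.076696
theta = acos(-0.076696) = 94.4 degrees

94.4 degrees


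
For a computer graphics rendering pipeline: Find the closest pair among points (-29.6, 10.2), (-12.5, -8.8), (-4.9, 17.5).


d(P0,P1) = 25.5619, d(P0,P2) = 25.7562, d(P1,P2) = 27.3761
Closest: P0 and P1

Closest pair: (-29.6, 10.2) and (-12.5, -8.8), distance = 25.5619


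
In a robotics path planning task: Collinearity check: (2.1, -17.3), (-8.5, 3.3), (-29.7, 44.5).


Cross product: ((-8.5)-2.1)*(44.5-(-17.3)) - (3.3-(-17.3))*((-29.7)-2.1)
= 0

Yes, collinear


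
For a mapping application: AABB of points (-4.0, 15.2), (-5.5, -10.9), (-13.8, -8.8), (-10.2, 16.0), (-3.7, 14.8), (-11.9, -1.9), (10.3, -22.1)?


x range: [-13.8, 10.3]
y range: [-22.1, 16]
Bounding box: (-13.8,-22.1) to (10.3,16)

(-13.8,-22.1) to (10.3,16)


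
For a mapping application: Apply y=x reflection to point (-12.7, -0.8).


Reflection over y=x: (x,y) -> (y,x)
(-12.7, -0.8) -> (-0.8, -12.7)

(-0.8, -12.7)


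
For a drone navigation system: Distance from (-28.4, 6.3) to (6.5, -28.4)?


dx=34.9, dy=-34.7
d^2 = 34.9^2 + (-34.7)^2 = 2422.1
d = sqrt(2422.1) = 49.2148

49.2148


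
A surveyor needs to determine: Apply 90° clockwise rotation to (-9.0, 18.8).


90° CW: (x,y) -> (y, -x)
(-9,18.8) -> (18.8, 9)

(18.8, 9)


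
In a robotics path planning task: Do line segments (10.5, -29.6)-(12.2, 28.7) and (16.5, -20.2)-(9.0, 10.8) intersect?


Cross products: d1=256.5, d2=-233.45, d3=-333.82, d4=156.13
d1*d2 < 0 and d3*d4 < 0? yes

Yes, they intersect


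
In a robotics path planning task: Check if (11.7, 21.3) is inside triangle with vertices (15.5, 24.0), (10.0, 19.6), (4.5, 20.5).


Cross products: AB x AP = -1.87, BC x BP = -10.88, CA x CP = -16.4
All same sign? yes

Yes, inside


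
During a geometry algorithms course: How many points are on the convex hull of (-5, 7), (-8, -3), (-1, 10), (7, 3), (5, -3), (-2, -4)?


Convex hull vertices (CCW): (-8, -3), (-2, -4), (5, -3), (7, 3), (-1, 10), (-5, 7)
Count = 6

6


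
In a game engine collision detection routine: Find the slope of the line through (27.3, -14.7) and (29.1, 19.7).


slope = (y2-y1)/(x2-x1) = (19.7-(-14.7))/(29.1-27.3) = 34.4/1.8 = 19.1111

19.1111


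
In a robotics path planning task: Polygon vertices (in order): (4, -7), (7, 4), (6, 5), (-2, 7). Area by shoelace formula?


Shoelace sum: (4*4 - 7*(-7)) + (7*5 - 6*4) + (6*7 - (-2)*5) + ((-2)*(-7) - 4*7)
= 114
Area = |114|/2 = 57

57


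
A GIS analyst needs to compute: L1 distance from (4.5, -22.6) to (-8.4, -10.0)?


|4.5-(-8.4)| + |(-22.6)-(-10)| = 12.9 + 12.6 = 25.5

25.5


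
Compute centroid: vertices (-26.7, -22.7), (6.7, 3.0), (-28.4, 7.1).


Centroid = ((x_A+x_B+x_C)/3, (y_A+y_B+y_C)/3)
= (((-26.7)+6.7+(-28.4))/3, ((-22.7)+3+7.1)/3)
= (-16.1333, -4.2)

(-16.1333, -4.2)


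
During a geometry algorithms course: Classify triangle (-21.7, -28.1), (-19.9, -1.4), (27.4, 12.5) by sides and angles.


Side lengths squared: AB^2=716.13, BC^2=2430.5, CA^2=4059.17
Sorted: [716.13, 2430.5, 4059.17]
By sides: Scalene, By angles: Obtuse

Scalene, Obtuse


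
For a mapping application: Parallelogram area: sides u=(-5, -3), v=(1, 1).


|u x v| = |(-5)*1 - (-3)*1|
= |(-5) - (-3)| = 2

2


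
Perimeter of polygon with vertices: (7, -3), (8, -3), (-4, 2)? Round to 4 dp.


Sides: (7, -3)->(8, -3): sqrt(1) = 1, (8, -3)->(-4, 2): sqrt(169) = 13, (-4, 2)->(7, -3): sqrt(146) = 12.083046
Sum = 26.083046
Perimeter = 26.083

26.083


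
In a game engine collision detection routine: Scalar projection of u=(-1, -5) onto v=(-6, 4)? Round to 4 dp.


u.v = -14, |v| = sqrt(52) = 7.2111
Scalar projection = u.v / |v| = -14 / sqrt(52) = -1.9415

-1.9415


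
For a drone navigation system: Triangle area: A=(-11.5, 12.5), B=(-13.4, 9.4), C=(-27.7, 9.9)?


Area = |x_A(y_B-y_C) + x_B(y_C-y_A) + x_C(y_A-y_B)|/2
= |5.75 + 34.84 + (-85.87)|/2
= 45.28/2 = 22.64

22.64


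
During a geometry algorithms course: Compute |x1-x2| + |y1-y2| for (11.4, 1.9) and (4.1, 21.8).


|11.4-4.1| + |1.9-21.8| = 7.3 + 19.9 = 27.2

27.2


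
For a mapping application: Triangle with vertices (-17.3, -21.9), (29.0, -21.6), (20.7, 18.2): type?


Side lengths squared: AB^2=2143.78, BC^2=1652.93, CA^2=3052.01
Sorted: [1652.93, 2143.78, 3052.01]
By sides: Scalene, By angles: Acute

Scalene, Acute


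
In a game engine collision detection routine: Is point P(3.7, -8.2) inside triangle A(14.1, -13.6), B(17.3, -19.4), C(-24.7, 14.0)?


Cross products: AB x AP = -43.04, BC x BP = -16.16, CA x CP = -77.52
All same sign? yes

Yes, inside


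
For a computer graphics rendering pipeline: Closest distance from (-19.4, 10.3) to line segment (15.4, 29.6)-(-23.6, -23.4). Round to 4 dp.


Project P onto AB: t = 0.5497 (clamped to [0,1])
Closest point on segment: (-6.0374, 0.4671)
Distance: 16.5905

16.5905


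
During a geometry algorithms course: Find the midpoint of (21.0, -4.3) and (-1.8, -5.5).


M = ((21+(-1.8))/2, ((-4.3)+(-5.5))/2)
= (9.6, -4.9)

(9.6, -4.9)


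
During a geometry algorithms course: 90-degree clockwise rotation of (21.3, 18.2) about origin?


90° CW: (x,y) -> (y, -x)
(21.3,18.2) -> (18.2, -21.3)

(18.2, -21.3)


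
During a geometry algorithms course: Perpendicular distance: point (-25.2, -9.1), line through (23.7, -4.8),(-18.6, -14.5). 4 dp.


|cross product| = 292.44
|line direction| = sqrt(1883.38) = 43.3979
Distance = 292.44/sqrt(1883.38) = 6.7386

6.7386


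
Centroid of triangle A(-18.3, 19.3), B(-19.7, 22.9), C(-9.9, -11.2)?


Centroid = ((x_A+x_B+x_C)/3, (y_A+y_B+y_C)/3)
= (((-18.3)+(-19.7)+(-9.9))/3, (19.3+22.9+(-11.2))/3)
= (-15.9667, 10.3333)

(-15.9667, 10.3333)


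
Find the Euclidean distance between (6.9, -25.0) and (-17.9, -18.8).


dx=-24.8, dy=6.2
d^2 = (-24.8)^2 + 6.2^2 = 653.48
d = sqrt(653.48) = 25.5633

25.5633


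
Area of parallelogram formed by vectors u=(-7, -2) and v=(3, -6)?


|u x v| = |(-7)*(-6) - (-2)*3|
= |42 - (-6)| = 48

48


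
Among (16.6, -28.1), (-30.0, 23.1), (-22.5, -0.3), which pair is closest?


d(P0,P1) = 69.2315, d(P0,P2) = 47.9755, d(P1,P2) = 24.5725
Closest: P1 and P2

Closest pair: (-30.0, 23.1) and (-22.5, -0.3), distance = 24.5725


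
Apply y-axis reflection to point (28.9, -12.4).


Reflection over y-axis: (x,y) -> (-x,y)
(28.9, -12.4) -> (-28.9, -12.4)

(-28.9, -12.4)


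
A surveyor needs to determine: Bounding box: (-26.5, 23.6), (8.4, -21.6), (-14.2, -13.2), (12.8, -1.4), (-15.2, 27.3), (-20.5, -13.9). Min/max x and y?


x range: [-26.5, 12.8]
y range: [-21.6, 27.3]
Bounding box: (-26.5,-21.6) to (12.8,27.3)

(-26.5,-21.6) to (12.8,27.3)


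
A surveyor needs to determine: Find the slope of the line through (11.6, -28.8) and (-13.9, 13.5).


slope = (y2-y1)/(x2-x1) = (13.5-(-28.8))/((-13.9)-11.6) = 42.3/(-25.5) = -1.6588

-1.6588


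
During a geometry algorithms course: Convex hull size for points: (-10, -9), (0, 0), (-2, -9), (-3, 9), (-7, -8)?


Convex hull vertices (CCW): (-10, -9), (-2, -9), (0, 0), (-3, 9)
Count = 4

4


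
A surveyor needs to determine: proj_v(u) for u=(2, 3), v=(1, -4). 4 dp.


u.v = -10, |v| = sqrt(17) = 4.1231
Scalar projection = u.v / |v| = -10 / sqrt(17) = -2.4254

-2.4254


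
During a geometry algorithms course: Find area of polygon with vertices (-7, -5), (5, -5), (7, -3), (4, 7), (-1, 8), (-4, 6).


Shoelace sum: ((-7)*(-5) - 5*(-5)) + (5*(-3) - 7*(-5)) + (7*7 - 4*(-3)) + (4*8 - (-1)*7) + ((-1)*6 - (-4)*8) + ((-4)*(-5) - (-7)*6)
= 268
Area = |268|/2 = 134

134


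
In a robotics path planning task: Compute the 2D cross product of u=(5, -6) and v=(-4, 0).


u x v = u_x*v_y - u_y*v_x = 5*0 - (-6)*(-4)
= 0 - 24 = -24

-24


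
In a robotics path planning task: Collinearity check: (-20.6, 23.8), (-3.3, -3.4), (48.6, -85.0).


Cross product: ((-3.3)-(-20.6))*((-85)-23.8) - ((-3.4)-23.8)*(48.6-(-20.6))
= 0

Yes, collinear


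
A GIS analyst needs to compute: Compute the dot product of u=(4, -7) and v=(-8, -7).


u . v = u_x*v_x + u_y*v_y = 4*(-8) + (-7)*(-7)
= (-32) + 49 = 17

17


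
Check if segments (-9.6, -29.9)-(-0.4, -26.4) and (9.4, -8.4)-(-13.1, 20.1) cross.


Cross products: d1=1025.25, d2=684.3, d3=131.3, d4=472.25
d1*d2 < 0 and d3*d4 < 0? no

No, they don't intersect


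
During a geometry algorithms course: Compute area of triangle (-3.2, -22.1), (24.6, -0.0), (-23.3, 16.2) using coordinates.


Area = |x_A(y_B-y_C) + x_B(y_C-y_A) + x_C(y_A-y_B)|/2
= |51.84 + 942.18 + 514.93|/2
= 1508.95/2 = 754.475

754.475


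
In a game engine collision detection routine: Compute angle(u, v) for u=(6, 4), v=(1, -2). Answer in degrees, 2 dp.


u.v = -2, |u| = sqrt(52) = 7.2111, |v| = sqrt(5) = 2.2361
cos(theta) = u.v/(|u||v|) = -2/sqrt(260) = -0.124035
theta = acos(-0.124035) = 97.13 degrees

97.13 degrees


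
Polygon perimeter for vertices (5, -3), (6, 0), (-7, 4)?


Sides: (5, -3)->(6, 0): sqrt(10) = 3.162278, (6, 0)->(-7, 4): sqrt(185) = 13.601471, (-7, 4)->(5, -3): sqrt(193) = 13.892444
Sum = 30.656193
Perimeter = 30.6562

30.6562


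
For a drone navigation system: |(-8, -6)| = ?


|u| = sqrt((-8)^2 + (-6)^2) = sqrt(100) = 10

10


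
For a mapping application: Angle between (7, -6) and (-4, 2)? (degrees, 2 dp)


u.v = -40, |u| = sqrt(85) = 9.2195, |v| = sqrt(20) = 4.4721
cos(theta) = u.v/(|u||v|) = -40/sqrt(1700) = -0.970143
theta = acos(-0.970143) = 165.96 degrees

165.96 degrees


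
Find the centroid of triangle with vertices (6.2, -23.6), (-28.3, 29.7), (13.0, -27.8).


Centroid = ((x_A+x_B+x_C)/3, (y_A+y_B+y_C)/3)
= ((6.2+(-28.3)+13)/3, ((-23.6)+29.7+(-27.8))/3)
= (-3.0333, -7.2333)

(-3.0333, -7.2333)


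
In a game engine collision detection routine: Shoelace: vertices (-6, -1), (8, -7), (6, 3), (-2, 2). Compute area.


Shoelace sum: ((-6)*(-7) - 8*(-1)) + (8*3 - 6*(-7)) + (6*2 - (-2)*3) + ((-2)*(-1) - (-6)*2)
= 148
Area = |148|/2 = 74

74


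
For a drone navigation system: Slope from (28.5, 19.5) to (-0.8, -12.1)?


slope = (y2-y1)/(x2-x1) = ((-12.1)-19.5)/((-0.8)-28.5) = (-31.6)/(-29.3) = 1.0785

1.0785


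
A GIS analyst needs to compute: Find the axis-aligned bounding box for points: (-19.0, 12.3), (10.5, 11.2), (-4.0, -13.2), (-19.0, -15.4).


x range: [-19, 10.5]
y range: [-15.4, 12.3]
Bounding box: (-19,-15.4) to (10.5,12.3)

(-19,-15.4) to (10.5,12.3)


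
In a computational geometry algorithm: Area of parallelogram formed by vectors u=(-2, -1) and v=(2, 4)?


|u x v| = |(-2)*4 - (-1)*2|
= |(-8) - (-2)| = 6

6


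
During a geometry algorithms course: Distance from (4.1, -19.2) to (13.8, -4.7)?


dx=9.7, dy=14.5
d^2 = 9.7^2 + 14.5^2 = 304.34
d = sqrt(304.34) = 17.4453

17.4453


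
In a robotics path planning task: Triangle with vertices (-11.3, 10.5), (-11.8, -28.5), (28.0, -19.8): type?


Side lengths squared: AB^2=1521.25, BC^2=1659.73, CA^2=2462.58
Sorted: [1521.25, 1659.73, 2462.58]
By sides: Scalene, By angles: Acute

Scalene, Acute


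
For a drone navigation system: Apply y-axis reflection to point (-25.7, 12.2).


Reflection over y-axis: (x,y) -> (-x,y)
(-25.7, 12.2) -> (25.7, 12.2)

(25.7, 12.2)


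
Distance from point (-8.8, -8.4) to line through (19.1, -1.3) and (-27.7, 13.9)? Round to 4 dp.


|cross product| = 756.36
|line direction| = sqrt(2421.28) = 49.2065
Distance = 756.36/sqrt(2421.28) = 15.3711

15.3711


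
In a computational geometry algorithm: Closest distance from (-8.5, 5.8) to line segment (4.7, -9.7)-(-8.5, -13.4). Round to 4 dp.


Project P onto AB: t = 0.622 (clamped to [0,1])
Closest point on segment: (-3.5102, -12.0014)
Distance: 18.4875

18.4875


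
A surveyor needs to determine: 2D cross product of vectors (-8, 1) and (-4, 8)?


u x v = u_x*v_y - u_y*v_x = (-8)*8 - 1*(-4)
= (-64) - (-4) = -60

-60


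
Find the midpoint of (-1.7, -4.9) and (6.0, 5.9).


M = (((-1.7)+6)/2, ((-4.9)+5.9)/2)
= (2.15, 0.5)

(2.15, 0.5)


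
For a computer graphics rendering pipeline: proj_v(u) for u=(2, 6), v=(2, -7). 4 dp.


u.v = -38, |v| = sqrt(53) = 7.2801
Scalar projection = u.v / |v| = -38 / sqrt(53) = -5.2197

-5.2197


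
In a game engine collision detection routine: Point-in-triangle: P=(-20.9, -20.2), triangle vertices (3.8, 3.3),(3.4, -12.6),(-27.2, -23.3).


Cross products: AB x AP = -383.33, BC x BP = -27.45, CA x CP = -71.48
All same sign? yes

Yes, inside


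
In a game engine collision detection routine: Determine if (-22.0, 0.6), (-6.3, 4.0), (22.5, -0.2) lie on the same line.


Cross product: ((-6.3)-(-22))*((-0.2)-0.6) - (4-0.6)*(22.5-(-22))
= -163.86

No, not collinear


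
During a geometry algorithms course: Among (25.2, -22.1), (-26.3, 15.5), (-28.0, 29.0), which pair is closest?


d(P0,P1) = 63.7653, d(P0,P2) = 73.7662, d(P1,P2) = 13.6066
Closest: P1 and P2

Closest pair: (-26.3, 15.5) and (-28.0, 29.0), distance = 13.6066


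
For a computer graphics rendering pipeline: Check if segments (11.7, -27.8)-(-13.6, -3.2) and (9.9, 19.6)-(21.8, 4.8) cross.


Cross products: d1=-537.42, d2=-619.12, d3=-1154.94, d4=-1073.24
d1*d2 < 0 and d3*d4 < 0? no

No, they don't intersect


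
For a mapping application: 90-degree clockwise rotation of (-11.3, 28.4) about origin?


90° CW: (x,y) -> (y, -x)
(-11.3,28.4) -> (28.4, 11.3)

(28.4, 11.3)


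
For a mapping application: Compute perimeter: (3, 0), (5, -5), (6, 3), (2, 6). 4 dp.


Sides: (3, 0)->(5, -5): sqrt(29) = 5.385165, (5, -5)->(6, 3): sqrt(65) = 8.062258, (6, 3)->(2, 6): sqrt(25) = 5, (2, 6)->(3, 0): sqrt(37) = 6.082763
Sum = 24.530186
Perimeter = 24.5302

24.5302


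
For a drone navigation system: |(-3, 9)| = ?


|u| = sqrt((-3)^2 + 9^2) = sqrt(90) = 9.4868

9.4868


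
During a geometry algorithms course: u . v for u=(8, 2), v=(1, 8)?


u . v = u_x*v_x + u_y*v_y = 8*1 + 2*8
= 8 + 16 = 24

24


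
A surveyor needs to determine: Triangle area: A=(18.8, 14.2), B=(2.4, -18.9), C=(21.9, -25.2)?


Area = |x_A(y_B-y_C) + x_B(y_C-y_A) + x_C(y_A-y_B)|/2
= |118.44 + (-94.56) + 724.89|/2
= 748.77/2 = 374.385

374.385


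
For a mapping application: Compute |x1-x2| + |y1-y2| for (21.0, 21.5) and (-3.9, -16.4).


|21-(-3.9)| + |21.5-(-16.4)| = 24.9 + 37.9 = 62.8

62.8


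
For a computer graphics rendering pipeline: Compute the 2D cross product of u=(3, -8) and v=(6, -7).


u x v = u_x*v_y - u_y*v_x = 3*(-7) - (-8)*6
= (-21) - (-48) = 27

27


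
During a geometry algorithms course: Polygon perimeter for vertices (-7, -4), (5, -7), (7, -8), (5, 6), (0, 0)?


Sides: (-7, -4)->(5, -7): sqrt(153) = 12.369317, (5, -7)->(7, -8): sqrt(5) = 2.236068, (7, -8)->(5, 6): sqrt(200) = 14.142136, (5, 6)->(0, 0): sqrt(61) = 7.81025, (0, 0)->(-7, -4): sqrt(65) = 8.062258
Sum = 44.620029
Perimeter = 44.62

44.62
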